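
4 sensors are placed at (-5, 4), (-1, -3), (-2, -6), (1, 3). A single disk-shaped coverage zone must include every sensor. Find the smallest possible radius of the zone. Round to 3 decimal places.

A smallest enclosing disk is always determined by at most three of the input points on its boundary.
The minimum enclosing circle is determined by three boundary points: (-5, 4), (-2, -6), (1, 3).
Their circumcentre is (-103/38, -29/38) with r² = 20165/722.
The farthest remaining point (-1, -3) is at distance² 5725/722 ≤ 20165/722.
r = √(20165/722) ≈ 5.285.

5.285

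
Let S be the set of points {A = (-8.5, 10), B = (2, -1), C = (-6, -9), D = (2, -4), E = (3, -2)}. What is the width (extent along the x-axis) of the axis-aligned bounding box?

max x = 3, min x = -8.5, so width = 11.5.

11.5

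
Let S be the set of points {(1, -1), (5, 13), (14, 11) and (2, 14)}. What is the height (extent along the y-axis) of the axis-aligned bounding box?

15

max y = 14, min y = -1, so height = 15.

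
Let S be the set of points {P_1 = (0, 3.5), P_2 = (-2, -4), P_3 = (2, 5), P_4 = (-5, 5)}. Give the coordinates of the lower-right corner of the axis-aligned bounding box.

x-range [-5, 2], y-range [-4, 5].
The lower-right corner is (2, -4).

(2, -4)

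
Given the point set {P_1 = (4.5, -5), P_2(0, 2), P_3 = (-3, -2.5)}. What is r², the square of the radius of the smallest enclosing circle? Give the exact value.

Side lengths²: P_1P_2² = 69.25, P_1P_3² = 62.5, P_2P_3² = 29.25.
Since P_1P_2² = 69.25 < 62.5 + 29.25 = 91.75, the triangle is acute, so the smallest enclosing circle is the circumcircle.
Circumcentre = (57/44, -93/44), r² = 18005/968.

18005/968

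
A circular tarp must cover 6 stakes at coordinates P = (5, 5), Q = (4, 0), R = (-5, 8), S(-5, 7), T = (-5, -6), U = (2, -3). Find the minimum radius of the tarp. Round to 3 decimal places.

7.760

The minimum enclosing circle is determined by three boundary points: P, R, T.
Their circumcentre is (-1.65, 1) with r² = 60.2225.
The farthest remaining point S is at distance² 47.2225 ≤ 60.2225.
r = √(60.2225) ≈ 7.760.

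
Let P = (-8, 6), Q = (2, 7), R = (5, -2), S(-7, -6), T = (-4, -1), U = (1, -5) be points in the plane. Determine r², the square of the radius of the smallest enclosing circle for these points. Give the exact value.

The minimum enclosing circle of a finite set is fixed by two of the points (as a diameter) or three (as a circumcircle).
The farthest pair is Q–S with squared distance 250. The circle on this segment as diameter has centre (-2.5, 0.5) and r² = 250/4 = 62.5.
Check P: distance² to centre = 60.5 ≤ 62.5, so it lies inside.
All remaining points lie in this disk, and no smaller disk contains both endpoints, so this is the minimum enclosing circle.

62.5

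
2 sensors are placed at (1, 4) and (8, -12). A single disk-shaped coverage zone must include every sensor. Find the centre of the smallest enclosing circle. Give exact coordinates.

The smallest circle enclosing two points has them as diameter endpoints.
Centre = midpoint = (4.5, -4); r² = |(1, 4)−(8, -12)|²/4 = 305/4 = 76.25.
Centre = (4.5, -4).

(4.5, -4)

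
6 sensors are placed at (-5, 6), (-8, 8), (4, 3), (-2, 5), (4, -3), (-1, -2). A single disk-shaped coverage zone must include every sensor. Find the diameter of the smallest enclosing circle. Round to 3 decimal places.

The farthest pair is (-8, 8)–(4, -3) with squared distance 265. The circle on this segment as diameter has centre (-2, 2.5) and r² = 265/4 = 66.25.
Check (-5, 6): distance² to centre = 21.25 ≤ 66.25, so it lies inside.
All remaining points lie in this disk, and no smaller disk contains both endpoints, so this is the minimum enclosing circle.
Diameter = 2r = 2√(66.25) ≈ 16.279.

16.279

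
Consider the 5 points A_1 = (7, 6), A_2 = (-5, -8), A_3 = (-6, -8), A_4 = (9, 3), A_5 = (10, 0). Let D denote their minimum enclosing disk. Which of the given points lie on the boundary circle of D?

The farthest pair is A_1–A_3 with squared distance 365. The circle on this segment as diameter has centre (0.5, -1) and r² = 365/4 = 91.25.
Check A_2: distance² to centre = 79.25 ≤ 91.25, so it lies inside.
All remaining points lie in this disk, and no smaller disk contains both endpoints, so this is the minimum enclosing circle.
The points at distance exactly r from the centre are A_1, A_3, A_5 — 3 points.

A_1, A_3, A_5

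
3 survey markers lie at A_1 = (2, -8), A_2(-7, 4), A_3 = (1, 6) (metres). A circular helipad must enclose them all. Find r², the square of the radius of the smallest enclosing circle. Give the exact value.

83725/1444

Side lengths²: A_1A_2² = 225, A_1A_3² = 197, A_2A_3² = 68.
Since A_1A_2² = 225 < 197 + 68 = 265, the triangle is acute, so the smallest enclosing circle is the circumcircle.
Circumcentre = (-55/38, -23/19), r² = 83725/1444.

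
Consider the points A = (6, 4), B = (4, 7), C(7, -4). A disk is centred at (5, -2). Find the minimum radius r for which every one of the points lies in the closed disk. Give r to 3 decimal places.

9.055

The required radius is the distance from (5, -2) to the farthest point.
Squared distances: 37, 82, 8.
Maximum is 82, attained at B.
r = √82 ≈ 9.055.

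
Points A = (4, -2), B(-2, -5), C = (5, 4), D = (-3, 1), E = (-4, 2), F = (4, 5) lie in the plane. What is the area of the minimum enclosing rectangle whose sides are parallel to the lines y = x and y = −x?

In coordinates u = x + y, v = x − y the rectangle is axis-aligned; the map (x,y)→(u,v) scales areas by 2.
u-values: 2, -7, 9, -2, -2, 9; range = 9 − (-7) = 16.
v-values: 6, 3, 1, -4, -6, -1; range = 6 − (-6) = 12.
Area = (16 × 12) / 2 = 96.

96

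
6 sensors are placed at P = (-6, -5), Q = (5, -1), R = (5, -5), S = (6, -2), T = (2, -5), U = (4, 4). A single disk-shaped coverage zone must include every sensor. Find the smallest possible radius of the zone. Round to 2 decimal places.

6.77

A smallest enclosing disk is always determined by at most three of the input points on its boundary.
The minimum enclosing circle is determined by three boundary points: P, R, U.
Their circumcentre is (-0.5, -19/18) with r² = 7421/162.
The farthest remaining point S is at distance² 6989/162 ≤ 7421/162.
r = √(7421/162) ≈ 6.77.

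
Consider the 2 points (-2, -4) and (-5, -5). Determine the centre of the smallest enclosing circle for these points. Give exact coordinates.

(-3.5, -4.5)

The smallest circle enclosing two points has them as diameter endpoints.
Centre = midpoint = (-3.5, -4.5); r² = |(-2, -4)−(-5, -5)|²/4 = 10/4 = 2.5.
Centre = (-3.5, -4.5).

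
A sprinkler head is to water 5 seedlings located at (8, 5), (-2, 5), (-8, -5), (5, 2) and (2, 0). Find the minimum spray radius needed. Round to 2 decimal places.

9.43

The farthest pair is (8, 5)–(-8, -5) with squared distance 356. The circle on this segment as diameter has centre (0, 0) and r² = 356/4 = 89.
Check (-2, 5): distance² to centre = 29 ≤ 89, so it lies inside.
All remaining points lie in this disk, and no smaller disk contains both endpoints, so this is the minimum enclosing circle.
r = √89 ≈ 9.43.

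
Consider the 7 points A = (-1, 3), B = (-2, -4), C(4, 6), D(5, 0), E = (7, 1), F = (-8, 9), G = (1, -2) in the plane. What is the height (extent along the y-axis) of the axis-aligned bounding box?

13

max y = 9, min y = -4, so height = 13.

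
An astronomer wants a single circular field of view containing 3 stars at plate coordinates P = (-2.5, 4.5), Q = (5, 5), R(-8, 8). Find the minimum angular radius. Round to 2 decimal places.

6.67

Side lengths²: PQ² = 56.5, PR² = 42.5, QR² = 178.
Since QR² = 178 ≥ 56.5 + 42.5 = 99, the angle opposite QR is not acute, so the smallest enclosing circle has QR as diameter.
Centre = midpoint of QR = (-1.5, 6.5), r² = 178/4 = 44.5.
r = √(44.5) ≈ 6.67.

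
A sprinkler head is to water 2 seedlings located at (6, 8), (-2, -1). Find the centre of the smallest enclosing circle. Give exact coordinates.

The smallest circle enclosing two points has them as diameter endpoints.
Centre = midpoint = (2, 3.5); r² = |(6, 8)−(-2, -1)|²/4 = 145/4 = 36.25.
Centre = (2, 3.5).

(2, 3.5)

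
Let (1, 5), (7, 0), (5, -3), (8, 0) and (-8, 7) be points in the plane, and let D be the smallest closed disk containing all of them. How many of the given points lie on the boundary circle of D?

2

A smallest enclosing disk is always determined by at most three of the input points on its boundary.
The farthest pair is (8, 0)–(-8, 7) with squared distance 305. The circle on this segment as diameter has centre (0, 3.5) and r² = 305/4 = 76.25.
Check (1, 5): distance² to centre = 3.25 ≤ 76.25, so it lies inside.
All remaining points lie in this disk, and no smaller disk contains both endpoints, so this is the minimum enclosing circle.
The points at distance exactly r from the centre are (8, 0), (-8, 7) — 2 points.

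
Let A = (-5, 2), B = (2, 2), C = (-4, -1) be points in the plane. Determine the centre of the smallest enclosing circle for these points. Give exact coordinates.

(-1.5, 1.5)

Side lengths²: AB² = 49, AC² = 10, BC² = 45.
Since AB² = 49 < 45 + 10 = 55, the triangle is acute, so the smallest enclosing circle is the circumcircle.
Circumcentre = (-1.5, 1.5), r² = 12.5.
Centre = (-1.5, 1.5).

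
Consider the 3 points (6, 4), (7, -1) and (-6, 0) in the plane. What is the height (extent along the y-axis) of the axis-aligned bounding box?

5

max y = 4, min y = -1, so height = 5.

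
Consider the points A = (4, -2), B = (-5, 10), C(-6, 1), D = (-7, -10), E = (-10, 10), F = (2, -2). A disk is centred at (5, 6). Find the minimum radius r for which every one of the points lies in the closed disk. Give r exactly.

The required radius is the distance from (5, 6) to the farthest point.
Squared distances: 65, 116, 146, 400, 241, 73.
Maximum is 400, attained at D.
r = √400 = 20.

20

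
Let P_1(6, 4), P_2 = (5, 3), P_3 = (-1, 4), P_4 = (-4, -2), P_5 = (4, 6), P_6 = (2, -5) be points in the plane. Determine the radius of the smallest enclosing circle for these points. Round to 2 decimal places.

5.89

The minimum enclosing circle is determined by three boundary points: P_4, P_5, P_6.
Their circumcentre is (7/6, 5/6) with r² = 625/18.
The farthest remaining point P_1 is at distance² 601/18 ≤ 625/18.
r = √(625/18) ≈ 5.89.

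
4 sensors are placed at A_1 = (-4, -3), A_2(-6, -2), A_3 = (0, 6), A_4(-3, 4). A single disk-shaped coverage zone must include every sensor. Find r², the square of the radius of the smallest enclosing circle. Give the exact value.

12125/484

The minimum enclosing circle is determined by three boundary points: A_1, A_2, A_3.
Their circumcentre is (-31/11, 41/22) with r² = 12125/484.
The farthest remaining point A_4 is at distance² 2225/484 ≤ 12125/484.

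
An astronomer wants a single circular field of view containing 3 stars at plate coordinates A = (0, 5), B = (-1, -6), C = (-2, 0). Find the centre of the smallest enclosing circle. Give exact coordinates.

(-0.5, -0.5)

Side lengths²: AB² = 122, AC² = 29, BC² = 37.
Since AB² = 122 ≥ 37 + 29 = 66, the angle opposite AB is not acute, so the smallest enclosing circle has AB as diameter.
Centre = midpoint of AB = (-0.5, -0.5), r² = 122/4 = 30.5.
Centre = (-0.5, -0.5).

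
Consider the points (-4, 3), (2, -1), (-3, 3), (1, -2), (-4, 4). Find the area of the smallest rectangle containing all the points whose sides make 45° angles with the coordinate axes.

11

In coordinates u = x + y, v = x − y the rectangle is axis-aligned; the map (x,y)→(u,v) scales areas by 2.
u-values: -1, 1, 0, -1, 0; range = 1 − (-1) = 2.
v-values: -7, 3, -6, 3, -8; range = 3 − (-8) = 11.
Area = (2 × 11) / 2 = 11.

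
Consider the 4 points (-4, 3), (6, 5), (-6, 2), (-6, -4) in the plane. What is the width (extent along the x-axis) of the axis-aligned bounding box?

max x = 6, min x = -6, so width = 12.

12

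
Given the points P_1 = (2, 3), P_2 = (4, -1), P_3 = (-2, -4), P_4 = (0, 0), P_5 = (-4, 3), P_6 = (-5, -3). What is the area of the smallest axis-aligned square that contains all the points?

81

The bounding box has width 9 and height 7.
An axis-aligned square enclosing the set must have side ≥ max(width, height).
So the minimum side is max(9, 7) = 9.
Area = 9² = 81.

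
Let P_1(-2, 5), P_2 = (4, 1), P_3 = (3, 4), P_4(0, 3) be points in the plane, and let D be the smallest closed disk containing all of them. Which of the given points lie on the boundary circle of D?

P_1, P_2

By Welzl's lemma the MEC is supported by two points (diametrically opposite) or three points (on a circumcircle).
The farthest pair is P_1–P_2 with squared distance 52. The circle on this segment as diameter has centre (1, 3) and r² = 52/4 = 13.
Check P_3: distance² to centre = 5 ≤ 13, so it lies inside.
All remaining points lie in this disk, and no smaller disk contains both endpoints, so this is the minimum enclosing circle.
The points at distance exactly r from the centre are P_1, P_2 — 2 points.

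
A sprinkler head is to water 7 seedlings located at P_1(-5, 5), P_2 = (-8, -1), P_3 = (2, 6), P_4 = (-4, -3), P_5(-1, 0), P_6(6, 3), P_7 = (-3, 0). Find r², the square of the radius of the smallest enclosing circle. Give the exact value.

53

A smallest enclosing disk is always determined by at most three of the input points on its boundary.
The farthest pair is P_2–P_6 with squared distance 212. The circle on this segment as diameter has centre (-1, 1) and r² = 212/4 = 53.
Check P_1: distance² to centre = 32 ≤ 53, so it lies inside.
All remaining points lie in this disk, and no smaller disk contains both endpoints, so this is the minimum enclosing circle.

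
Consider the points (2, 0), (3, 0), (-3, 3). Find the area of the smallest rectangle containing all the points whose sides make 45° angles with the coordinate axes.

In coordinates u = x + y, v = x − y the rectangle is axis-aligned; the map (x,y)→(u,v) scales areas by 2.
u-values: 2, 3, 0; range = 3 − 0 = 3.
v-values: 2, 3, -6; range = 3 − (-6) = 9.
Area = (3 × 9) / 2 = 13.5.

13.5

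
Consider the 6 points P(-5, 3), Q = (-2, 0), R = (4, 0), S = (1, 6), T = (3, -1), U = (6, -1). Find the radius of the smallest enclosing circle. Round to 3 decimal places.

The minimum enclosing circle of a finite set is fixed by two of the points (as a diameter) or three (as a circumcircle).
The farthest pair is P–U with squared distance 137. The circle on this segment as diameter has centre (0.5, 1) and r² = 137/4 = 34.25.
Check Q: distance² to centre = 7.25 ≤ 34.25, so it lies inside.
All remaining points lie in this disk, and no smaller disk contains both endpoints, so this is the minimum enclosing circle.
r = √(34.25) ≈ 5.852.

5.852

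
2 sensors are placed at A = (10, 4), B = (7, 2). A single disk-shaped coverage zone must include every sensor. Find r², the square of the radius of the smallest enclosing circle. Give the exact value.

The smallest circle enclosing two points has them as diameter endpoints.
Centre = midpoint = (8.5, 3); r² = |AB|²/4 = 13/4 = 3.25.

3.25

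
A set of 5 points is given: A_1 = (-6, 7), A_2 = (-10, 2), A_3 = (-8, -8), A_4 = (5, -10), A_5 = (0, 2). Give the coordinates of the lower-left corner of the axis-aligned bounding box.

(-10, -10)

x-range [-10, 5], y-range [-10, 7].
The lower-left corner is (-10, -10).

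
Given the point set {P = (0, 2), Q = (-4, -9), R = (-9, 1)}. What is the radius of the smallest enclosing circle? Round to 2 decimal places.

Side lengths²: PQ² = 137, PR² = 82, QR² = 125.
Since PQ² = 137 < 125 + 82 = 207, the triangle is acute, so the smallest enclosing circle is the circumcircle.
Circumcentre = (-153/38, -105/38), r² = 28085/722.
r = √(28085/722) ≈ 6.24.

6.24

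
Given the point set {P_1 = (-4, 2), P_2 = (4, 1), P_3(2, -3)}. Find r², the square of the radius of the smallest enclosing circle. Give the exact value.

Side lengths²: P_1P_2² = 65, P_1P_3² = 61, P_2P_3² = 20.
Since P_1P_2² = 65 < 61 + 20 = 81, the triangle is acute, so the smallest enclosing circle is the circumcircle.
Circumcentre = (-2/17, 19/34), r² = 19825/1156.

19825/1156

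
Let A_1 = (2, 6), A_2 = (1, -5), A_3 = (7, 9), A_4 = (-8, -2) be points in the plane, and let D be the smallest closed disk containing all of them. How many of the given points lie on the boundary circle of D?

2

A smallest enclosing disk is always determined by at most three of the input points on its boundary.
The farthest pair is A_3–A_4 with squared distance 346. The circle on this segment as diameter has centre (-0.5, 3.5) and r² = 346/4 = 86.5.
Check A_1: distance² to centre = 12.5 ≤ 86.5, so it lies inside.
All remaining points lie in this disk, and no smaller disk contains both endpoints, so this is the minimum enclosing circle.
The points at distance exactly r from the centre are A_3, A_4 — 2 points.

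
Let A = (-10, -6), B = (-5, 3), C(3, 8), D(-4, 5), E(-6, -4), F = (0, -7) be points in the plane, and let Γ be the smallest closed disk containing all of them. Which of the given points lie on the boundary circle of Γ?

A, C

By Welzl's lemma the MEC is supported by two points (diametrically opposite) or three points (on a circumcircle).
The farthest pair is A–C with squared distance 365. The circle on this segment as diameter has centre (-3.5, 1) and r² = 365/4 = 91.25.
Check B: distance² to centre = 6.25 ≤ 91.25, so it lies inside.
All remaining points lie in this disk, and no smaller disk contains both endpoints, so this is the minimum enclosing circle.
The points at distance exactly r from the centre are A, C — 2 points.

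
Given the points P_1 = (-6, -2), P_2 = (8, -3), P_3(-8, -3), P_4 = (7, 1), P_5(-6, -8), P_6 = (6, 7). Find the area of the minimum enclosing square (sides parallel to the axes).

256

The bounding box has width 16 and height 15.
An axis-aligned square enclosing the set must have side ≥ max(width, height).
So the minimum side is max(16, 15) = 16.
Area = 16² = 256.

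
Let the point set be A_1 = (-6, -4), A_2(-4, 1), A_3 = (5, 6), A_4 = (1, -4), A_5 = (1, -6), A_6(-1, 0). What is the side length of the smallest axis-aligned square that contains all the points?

The bounding box has width 11 and height 12.
An axis-aligned square enclosing the set must have side ≥ max(width, height).
So the minimum side is max(11, 12) = 12.

12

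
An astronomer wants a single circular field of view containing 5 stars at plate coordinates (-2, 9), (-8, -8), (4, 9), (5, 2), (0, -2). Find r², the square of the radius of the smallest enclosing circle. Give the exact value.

A smallest enclosing disk is always determined by at most three of the input points on its boundary.
The farthest pair is (-8, -8)–(4, 9) with squared distance 433. The circle on this segment as diameter has centre (-2, 0.5) and r² = 433/4 = 108.25.
Check (-2, 9): distance² to centre = 72.25 ≤ 108.25, so it lies inside.
All remaining points lie in this disk, and no smaller disk contains both endpoints, so this is the minimum enclosing circle.

108.25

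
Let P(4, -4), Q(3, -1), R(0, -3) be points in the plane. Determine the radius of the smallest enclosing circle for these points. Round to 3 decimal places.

Side lengths²: PQ² = 10, PR² = 17, QR² = 13.
Since PR² = 17 < 13 + 10 = 23, the triangle is acute, so the smallest enclosing circle is the circumcircle.
Circumcentre = (47/22, -65/22), r² = 1105/242.
r = √(1105/242) ≈ 2.137.

2.137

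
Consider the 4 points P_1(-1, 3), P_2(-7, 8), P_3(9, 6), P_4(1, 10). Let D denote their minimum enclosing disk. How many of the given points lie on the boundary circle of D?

The farthest pair is P_2–P_3 with squared distance 260. The circle on this segment as diameter has centre (1, 7) and r² = 260/4 = 65.
Check P_1: distance² to centre = 20 ≤ 65, so it lies inside.
All remaining points lie in this disk, and no smaller disk contains both endpoints, so this is the minimum enclosing circle.
The points at distance exactly r from the centre are P_2, P_3 — 2 points.

2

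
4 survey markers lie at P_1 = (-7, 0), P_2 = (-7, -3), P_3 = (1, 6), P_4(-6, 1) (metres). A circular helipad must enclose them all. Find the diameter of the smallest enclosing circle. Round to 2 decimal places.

12.04

A smallest enclosing disk is always determined by at most three of the input points on its boundary.
The farthest pair is P_2–P_3 with squared distance 145. The circle on this segment as diameter has centre (-3, 1.5) and r² = 145/4 = 36.25.
Check P_1: distance² to centre = 18.25 ≤ 36.25, so it lies inside.
All remaining points lie in this disk, and no smaller disk contains both endpoints, so this is the minimum enclosing circle.
Diameter = 2r = 2√(36.25) ≈ 12.04.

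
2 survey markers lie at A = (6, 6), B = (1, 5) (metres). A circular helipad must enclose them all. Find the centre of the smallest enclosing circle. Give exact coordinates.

(3.5, 5.5)

The smallest circle enclosing two points has them as diameter endpoints.
Centre = midpoint = (3.5, 5.5); r² = |AB|²/4 = 26/4 = 6.5.
Centre = (3.5, 5.5).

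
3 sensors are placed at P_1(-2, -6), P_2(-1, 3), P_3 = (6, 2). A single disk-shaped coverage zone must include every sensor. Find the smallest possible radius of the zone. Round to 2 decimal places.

5.66

Side lengths²: P_1P_2² = 82, P_1P_3² = 128, P_2P_3² = 50.
Since P_1P_3² = 128 < 82 + 50 = 132, the triangle is acute, so the smallest enclosing circle is the circumcircle.
Circumcentre = (1.875, -1.875), r² = 32.03125.
r = √(32.03125) ≈ 5.66.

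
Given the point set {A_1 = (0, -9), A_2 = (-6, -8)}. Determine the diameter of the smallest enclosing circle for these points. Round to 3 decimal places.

6.083

The smallest circle enclosing two points has them as diameter endpoints.
Centre = midpoint = (-3, -8.5); r² = |A_1A_2|²/4 = 37/4 = 9.25.
Diameter = 2r = 2√(9.25) ≈ 6.083.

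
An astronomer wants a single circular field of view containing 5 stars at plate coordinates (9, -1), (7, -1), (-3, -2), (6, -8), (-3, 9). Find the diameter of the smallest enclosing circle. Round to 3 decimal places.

19.235

The minimum enclosing circle of a finite set is fixed by two of the points (as a diameter) or three (as a circumcircle).
The farthest pair is (6, -8)–(-3, 9) with squared distance 370. The circle on this segment as diameter has centre (1.5, 0.5) and r² = 370/4 = 92.5.
Check (9, -1): distance² to centre = 58.5 ≤ 92.5, so it lies inside.
All remaining points lie in this disk, and no smaller disk contains both endpoints, so this is the minimum enclosing circle.
Diameter = 2r = 2√(92.5) ≈ 19.235.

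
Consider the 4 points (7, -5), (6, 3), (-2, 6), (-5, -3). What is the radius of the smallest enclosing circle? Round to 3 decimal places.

The minimum enclosing circle of a finite set is fixed by two of the points (as a diameter) or three (as a circumcircle).
The minimum enclosing circle is determined by three boundary points: (7, -5), (-2, 6), (-5, -3).
Their circumcentre is (31/19, -4/19) with r² = 18685/361.
The farthest remaining point (6, 3) is at distance² 10610/361 ≤ 18685/361.
r = √(18685/361) ≈ 7.194.

7.194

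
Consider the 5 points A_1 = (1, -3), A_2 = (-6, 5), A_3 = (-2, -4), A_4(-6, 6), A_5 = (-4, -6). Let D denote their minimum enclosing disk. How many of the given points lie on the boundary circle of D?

3

The minimum enclosing circle is determined by three boundary points: A_1, A_4, A_5.
Their circumcentre is (-47/11, 4/33) with r² = 40885/1089.
The farthest remaining point A_2 is at distance² 29170/1089 ≤ 40885/1089.
The points at distance exactly r from the centre are A_1, A_4, A_5 — 3 points.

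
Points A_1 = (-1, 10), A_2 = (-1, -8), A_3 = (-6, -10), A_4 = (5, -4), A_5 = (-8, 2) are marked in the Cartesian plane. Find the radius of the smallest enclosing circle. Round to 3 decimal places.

10.308

A smallest enclosing disk is always determined by at most three of the input points on its boundary.
The farthest pair is A_1–A_3 with squared distance 425. The circle on this segment as diameter has centre (-3.5, 0) and r² = 425/4 = 106.25.
Check A_2: distance² to centre = 70.25 ≤ 106.25, so it lies inside.
All remaining points lie in this disk, and no smaller disk contains both endpoints, so this is the minimum enclosing circle.
r = √(106.25) ≈ 10.308.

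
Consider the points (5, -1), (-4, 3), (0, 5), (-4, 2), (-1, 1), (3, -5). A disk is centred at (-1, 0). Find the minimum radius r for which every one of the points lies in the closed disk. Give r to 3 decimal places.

The required radius is the distance from (-1, 0) to the farthest point.
Squared distances: 37, 18, 26, 13, 1, 41.
Maximum is 41, attained at (3, -5).
r = √41 ≈ 6.403.

6.403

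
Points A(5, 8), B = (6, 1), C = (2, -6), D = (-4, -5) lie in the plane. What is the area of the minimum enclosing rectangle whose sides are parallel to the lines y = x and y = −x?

In coordinates u = x + y, v = x − y the rectangle is axis-aligned; the map (x,y)→(u,v) scales areas by 2.
u-values: 13, 7, -4, -9; range = 13 − (-9) = 22.
v-values: -3, 5, 8, 1; range = 8 − (-3) = 11.
Area = (22 × 11) / 2 = 121.

121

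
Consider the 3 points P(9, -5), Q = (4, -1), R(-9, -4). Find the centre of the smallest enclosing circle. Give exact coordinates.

Side lengths²: PQ² = 41, PR² = 325, QR² = 178.
Since PR² = 325 ≥ 178 + 41 = 219, the angle opposite PR is not acute, so the smallest enclosing circle has PR as diameter.
Centre = midpoint of PR = (0, -4.5), r² = 325/4 = 81.25.
Centre = (0, -4.5).

(0, -4.5)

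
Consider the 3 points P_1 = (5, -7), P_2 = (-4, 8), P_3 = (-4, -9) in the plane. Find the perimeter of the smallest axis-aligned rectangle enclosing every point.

52

Width = max x − min x = 5 − (-4) = 9.
Height = max y − min y = 8 − (-9) = 17.
Perimeter = 2(9 + 17) = 52.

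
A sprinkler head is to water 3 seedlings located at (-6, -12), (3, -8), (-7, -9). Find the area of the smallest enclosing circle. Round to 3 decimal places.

80.068

Call the three points A, B, C in the order given.
Side lengths²: AB² = 97, AC² = 10, BC² = 101.
Since BC² = 101 < 97 + 10 = 107, the triangle is acute, so the smallest enclosing circle is the circumcircle.
Circumcentre = (-121/62, -557/62), r² = 48985/1922.
Area = π·r² = π·48985/1922 ≈ 80.068.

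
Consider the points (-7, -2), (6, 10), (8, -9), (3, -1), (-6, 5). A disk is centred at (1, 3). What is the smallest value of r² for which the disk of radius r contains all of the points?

The required radius is the distance from (1, 3) to the farthest point.
Squared distances: 89, 74, 193, 20, 53.
Maximum is 193, attained at (8, -9).

193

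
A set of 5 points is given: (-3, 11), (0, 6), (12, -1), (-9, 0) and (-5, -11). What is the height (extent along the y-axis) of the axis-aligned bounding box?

22

max y = 11, min y = -11, so height = 22.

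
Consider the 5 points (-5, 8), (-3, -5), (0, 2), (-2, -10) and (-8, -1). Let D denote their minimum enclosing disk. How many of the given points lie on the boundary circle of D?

2

By Welzl's lemma the MEC is supported by two points (diametrically opposite) or three points (on a circumcircle).
The farthest pair is (-5, 8)–(-2, -10) with squared distance 333. The circle on this segment as diameter has centre (-3.5, -1) and r² = 333/4 = 83.25.
Check (-3, -5): distance² to centre = 16.25 ≤ 83.25, so it lies inside.
All remaining points lie in this disk, and no smaller disk contains both endpoints, so this is the minimum enclosing circle.
The points at distance exactly r from the centre are (-5, 8), (-2, -10) — 2 points.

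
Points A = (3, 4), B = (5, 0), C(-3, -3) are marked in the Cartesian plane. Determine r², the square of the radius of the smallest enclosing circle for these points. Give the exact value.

Side lengths²: AB² = 20, AC² = 85, BC² = 73.
Since AC² = 85 < 73 + 20 = 93, the triangle is acute, so the smallest enclosing circle is the circumcircle.
Circumcentre = (7/19, 7/38), r² = 31025/1444.

31025/1444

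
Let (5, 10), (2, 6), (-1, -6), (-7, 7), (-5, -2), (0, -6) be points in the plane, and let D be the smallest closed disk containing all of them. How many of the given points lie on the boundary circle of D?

The minimum enclosing circle is determined by three boundary points: (5, 10), (-1, -6), (-7, 7).
Their circumcentre is (14/29, 149/58) with r² = 254405/3364.
The farthest remaining point (0, -6) is at distance² 247793/3364 ≤ 254405/3364.
The points at distance exactly r from the centre are (5, 10), (-1, -6), (-7, 7) — 3 points.

3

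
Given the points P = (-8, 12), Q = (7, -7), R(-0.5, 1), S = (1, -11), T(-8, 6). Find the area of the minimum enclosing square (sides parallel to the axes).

529

The bounding box has width 15 and height 23.
An axis-aligned square enclosing the set must have side ≥ max(width, height).
So the minimum side is max(15, 23) = 23.
Area = 23² = 529.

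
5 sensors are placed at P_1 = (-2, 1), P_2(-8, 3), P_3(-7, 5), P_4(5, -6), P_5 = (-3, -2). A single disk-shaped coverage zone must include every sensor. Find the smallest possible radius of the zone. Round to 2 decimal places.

8.14

A smallest enclosing disk is always determined by at most three of the input points on its boundary.
The farthest pair is P_3–P_4 with squared distance 265. The circle on this segment as diameter has centre (-1, -0.5) and r² = 265/4 = 66.25.
Check P_1: distance² to centre = 3.25 ≤ 66.25, so it lies inside.
All remaining points lie in this disk, and no smaller disk contains both endpoints, so this is the minimum enclosing circle.
r = √(66.25) ≈ 8.14.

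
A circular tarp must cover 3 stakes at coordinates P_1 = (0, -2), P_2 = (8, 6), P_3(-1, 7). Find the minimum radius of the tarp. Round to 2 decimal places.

Side lengths²: P_1P_2² = 128, P_1P_3² = 82, P_2P_3² = 82.
Since P_1P_2² = 128 < 82 + 82 = 164, the triangle is acute, so the smallest enclosing circle is the circumcircle.
Circumcentre = (3.1, 2.9), r² = 33.62.
r = √(33.62) ≈ 5.80.

5.80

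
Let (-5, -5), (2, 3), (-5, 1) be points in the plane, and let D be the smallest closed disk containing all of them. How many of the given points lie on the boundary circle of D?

Call the three points A, B, C in the order given.
Side lengths²: AB² = 113, AC² = 36, BC² = 53.
Since AB² = 113 ≥ 53 + 36 = 89, the angle opposite AB is not acute, so the smallest enclosing circle has AB as diameter.
Centre = midpoint of AB = (-1.5, -1), r² = 113/4 = 28.25.
The points at distance exactly r from the centre are (-5, -5), (2, 3) — 2 points.

2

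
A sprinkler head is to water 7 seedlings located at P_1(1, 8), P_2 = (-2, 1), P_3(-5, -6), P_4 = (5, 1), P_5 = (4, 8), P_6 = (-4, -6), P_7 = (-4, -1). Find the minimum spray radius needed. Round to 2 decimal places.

A smallest enclosing disk is always determined by at most three of the input points on its boundary.
The farthest pair is P_3–P_5 with squared distance 277. The circle on this segment as diameter has centre (-0.5, 1) and r² = 277/4 = 69.25.
Check P_1: distance² to centre = 51.25 ≤ 69.25, so it lies inside.
All remaining points lie in this disk, and no smaller disk contains both endpoints, so this is the minimum enclosing circle.
r = √(69.25) ≈ 8.32.

8.32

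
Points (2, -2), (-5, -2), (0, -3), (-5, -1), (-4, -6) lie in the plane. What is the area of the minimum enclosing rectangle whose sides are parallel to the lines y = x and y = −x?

40

In coordinates u = x + y, v = x − y the rectangle is axis-aligned; the map (x,y)→(u,v) scales areas by 2.
u-values: 0, -7, -3, -6, -10; range = 0 − (-10) = 10.
v-values: 4, -3, 3, -4, 2; range = 4 − (-4) = 8.
Area = (10 × 8) / 2 = 40.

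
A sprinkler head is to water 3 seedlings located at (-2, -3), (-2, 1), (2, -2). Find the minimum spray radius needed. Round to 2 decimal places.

2.58

Call the three points A, B, C in the order given.
Side lengths²: AB² = 16, AC² = 17, BC² = 25.
Since BC² = 25 < 17 + 16 = 33, the triangle is acute, so the smallest enclosing circle is the circumcircle.
Circumcentre = (-0.375, -1), r² = 6.640625.
r = √(6.640625) ≈ 2.58.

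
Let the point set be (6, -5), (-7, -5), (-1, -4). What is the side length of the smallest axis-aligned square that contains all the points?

13

The bounding box has width 13 and height 1.
An axis-aligned square enclosing the set must have side ≥ max(width, height).
So the minimum side is max(13, 1) = 13.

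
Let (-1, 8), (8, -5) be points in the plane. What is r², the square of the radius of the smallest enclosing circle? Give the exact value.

62.5

The smallest circle enclosing two points has them as diameter endpoints.
Centre = midpoint = (3.5, 1.5); r² = |(-1, 8)−(8, -5)|²/4 = 250/4 = 62.5.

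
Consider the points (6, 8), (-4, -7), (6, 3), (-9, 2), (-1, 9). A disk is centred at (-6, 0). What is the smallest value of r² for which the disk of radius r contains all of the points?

208

The required radius is the distance from (-6, 0) to the farthest point.
Squared distances: 208, 53, 153, 13, 106.
Maximum is 208, attained at (6, 8).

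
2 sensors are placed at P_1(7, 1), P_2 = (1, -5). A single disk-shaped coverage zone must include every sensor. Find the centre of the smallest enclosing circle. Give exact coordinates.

The smallest circle enclosing two points has them as diameter endpoints.
Centre = midpoint = (4, -2); r² = |P_1P_2|²/4 = 72/4 = 18.
Centre = (4, -2).

(4, -2)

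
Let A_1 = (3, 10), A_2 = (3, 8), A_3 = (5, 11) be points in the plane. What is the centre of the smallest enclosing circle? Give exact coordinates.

(4, 9.5)

Side lengths²: A_1A_2² = 4, A_1A_3² = 5, A_2A_3² = 13.
Since A_2A_3² = 13 ≥ 5 + 4 = 9, the angle opposite A_2A_3 is not acute, so the smallest enclosing circle has A_2A_3 as diameter.
Centre = midpoint of A_2A_3 = (4, 9.5), r² = 13/4 = 3.25.
Centre = (4, 9.5).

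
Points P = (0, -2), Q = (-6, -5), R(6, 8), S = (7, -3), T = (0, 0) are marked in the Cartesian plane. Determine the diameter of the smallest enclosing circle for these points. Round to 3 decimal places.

17.692

A smallest enclosing disk is always determined by at most three of the input points on its boundary.
The farthest pair is Q–R with squared distance 313. The circle on this segment as diameter has centre (0, 1.5) and r² = 313/4 = 78.25.
Check P: distance² to centre = 12.25 ≤ 78.25, so it lies inside.
All remaining points lie in this disk, and no smaller disk contains both endpoints, so this is the minimum enclosing circle.
Diameter = 2r = 2√(78.25) ≈ 17.692.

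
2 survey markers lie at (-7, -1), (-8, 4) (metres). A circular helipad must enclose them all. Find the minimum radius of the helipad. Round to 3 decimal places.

The smallest circle enclosing two points has them as diameter endpoints.
Centre = midpoint = (-7.5, 1.5); r² = |(-7, -1)−(-8, 4)|²/4 = 26/4 = 6.5.
r = √(6.5) ≈ 2.550.

2.550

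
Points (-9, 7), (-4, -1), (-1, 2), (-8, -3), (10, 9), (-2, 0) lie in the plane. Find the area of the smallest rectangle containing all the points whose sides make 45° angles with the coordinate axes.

In coordinates u = x + y, v = x − y the rectangle is axis-aligned; the map (x,y)→(u,v) scales areas by 2.
u-values: -2, -5, 1, -11, 19, -2; range = 19 − (-11) = 30.
v-values: -16, -3, -3, -5, 1, -2; range = 1 − (-16) = 17.
Area = (30 × 17) / 2 = 255.

255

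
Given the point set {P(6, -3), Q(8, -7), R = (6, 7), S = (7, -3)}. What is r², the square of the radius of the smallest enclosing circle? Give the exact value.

50

The farthest pair is Q–R with squared distance 200. The circle on this segment as diameter has centre (7, 0) and r² = 200/4 = 50.
Check P: distance² to centre = 10 ≤ 50, so it lies inside.
All remaining points lie in this disk, and no smaller disk contains both endpoints, so this is the minimum enclosing circle.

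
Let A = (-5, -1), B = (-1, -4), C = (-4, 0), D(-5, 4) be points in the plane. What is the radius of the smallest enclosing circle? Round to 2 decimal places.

4.47

The minimum enclosing circle of a finite set is fixed by two of the points (as a diameter) or three (as a circumcircle).
The farthest pair is B–D with squared distance 80. The circle on this segment as diameter has centre (-3, 0) and r² = 80/4 = 20.
Check A: distance² to centre = 5 ≤ 20, so it lies inside.
All remaining points lie in this disk, and no smaller disk contains both endpoints, so this is the minimum enclosing circle.
r = √20 ≈ 4.47.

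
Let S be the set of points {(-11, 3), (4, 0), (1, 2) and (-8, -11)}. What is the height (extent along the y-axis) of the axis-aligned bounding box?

max y = 3, min y = -11, so height = 14.

14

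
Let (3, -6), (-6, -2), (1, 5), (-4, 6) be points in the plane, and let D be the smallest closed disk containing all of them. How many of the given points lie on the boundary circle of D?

2

The minimum enclosing circle of a finite set is fixed by two of the points (as a diameter) or three (as a circumcircle).
The farthest pair is (3, -6)–(-4, 6) with squared distance 193. The circle on this segment as diameter has centre (-0.5, 0) and r² = 193/4 = 48.25.
Check (-6, -2): distance² to centre = 34.25 ≤ 48.25, so it lies inside.
All remaining points lie in this disk, and no smaller disk contains both endpoints, so this is the minimum enclosing circle.
The points at distance exactly r from the centre are (3, -6), (-4, 6) — 2 points.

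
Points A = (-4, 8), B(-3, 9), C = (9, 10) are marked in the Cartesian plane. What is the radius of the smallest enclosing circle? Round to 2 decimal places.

Side lengths²: AB² = 2, AC² = 173, BC² = 145.
Since AC² = 173 ≥ 145 + 2 = 147, the angle opposite AC is not acute, so the smallest enclosing circle has AC as diameter.
Centre = midpoint of AC = (2.5, 9), r² = 173/4 = 43.25.
r = √(43.25) ≈ 6.58.

6.58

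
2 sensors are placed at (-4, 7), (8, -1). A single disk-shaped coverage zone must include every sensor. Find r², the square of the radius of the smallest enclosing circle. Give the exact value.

52

The smallest circle enclosing two points has them as diameter endpoints.
Centre = midpoint = (2, 3); r² = |(-4, 7)−(8, -1)|²/4 = 208/4 = 52.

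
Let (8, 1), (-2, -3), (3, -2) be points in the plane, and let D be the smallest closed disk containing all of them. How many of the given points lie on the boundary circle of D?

Call the three points A, B, C in the order given.
Side lengths²: AB² = 116, AC² = 34, BC² = 26.
Since AB² = 116 ≥ 34 + 26 = 60, the angle opposite AB is not acute, so the smallest enclosing circle has AB as diameter.
Centre = midpoint of AB = (3, -1), r² = 116/4 = 29.
The points at distance exactly r from the centre are (8, 1), (-2, -3) — 2 points.

2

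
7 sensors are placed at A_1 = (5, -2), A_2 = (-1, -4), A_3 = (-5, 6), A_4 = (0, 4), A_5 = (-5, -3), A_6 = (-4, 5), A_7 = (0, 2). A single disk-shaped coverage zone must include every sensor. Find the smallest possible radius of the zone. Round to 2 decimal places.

The minimum enclosing circle of a finite set is fixed by two of the points (as a diameter) or three (as a circumcircle).
The minimum enclosing circle is determined by three boundary points: A_1, A_3, A_5.
Their circumcentre is (-0.4, 1.5) with r² = 41.41.
The farthest remaining point A_2 is at distance² 30.61 ≤ 41.41.
r = √(41.41) ≈ 6.44.

6.44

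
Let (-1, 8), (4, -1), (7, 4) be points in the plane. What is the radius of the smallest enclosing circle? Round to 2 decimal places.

Call the three points A, B, C in the order given.
Side lengths²: AB² = 106, AC² = 80, BC² = 34.
Since AB² = 106 < 80 + 34 = 114, the triangle is acute, so the smallest enclosing circle is the circumcircle.
Circumcentre = (24/13, 48/13), r² = 4505/169.
r = √(4505/169) ≈ 5.16.

5.16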